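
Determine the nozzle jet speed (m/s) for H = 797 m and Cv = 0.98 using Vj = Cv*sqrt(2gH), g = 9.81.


Vj = 0.98 * sqrt(2*9.81*797) = 122.5476 m/s


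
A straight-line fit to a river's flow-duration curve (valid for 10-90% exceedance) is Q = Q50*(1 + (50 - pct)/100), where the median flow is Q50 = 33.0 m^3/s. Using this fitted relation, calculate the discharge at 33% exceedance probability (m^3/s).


Q = 33.0 * (1 + (50 - 33)/100) = 38.6100 m^3/s


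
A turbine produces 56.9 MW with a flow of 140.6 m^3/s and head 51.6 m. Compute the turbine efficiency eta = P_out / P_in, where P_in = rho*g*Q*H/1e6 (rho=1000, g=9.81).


P_in = 1000 * 9.81 * 140.6 * 51.6 / 1e6 = 71.1712 MW
eta = 56.9 / 71.1712 = 0.7995


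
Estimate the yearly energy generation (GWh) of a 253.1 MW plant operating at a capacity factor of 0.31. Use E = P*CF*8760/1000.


E = 253.1 * 0.31 * 8760 / 1000 = 687.3184 GWh


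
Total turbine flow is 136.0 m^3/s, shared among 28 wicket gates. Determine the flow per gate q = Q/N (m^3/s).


q = 136.0 / 28 = 4.8571 m^3/s


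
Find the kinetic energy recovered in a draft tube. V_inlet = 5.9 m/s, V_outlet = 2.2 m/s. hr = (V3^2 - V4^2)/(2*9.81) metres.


hr = (5.9^2 - 2.2^2) / (2*9.81) = 1.5275 m


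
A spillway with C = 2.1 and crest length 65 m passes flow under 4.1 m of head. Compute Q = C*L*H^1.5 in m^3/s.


Q = 2.1 * 65 * 4.1^1.5 = 1133.2049 m^3/s


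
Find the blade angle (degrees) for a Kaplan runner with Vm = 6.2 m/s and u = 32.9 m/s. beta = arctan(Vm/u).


beta = arctan(6.2 / 32.9) = 10.6722 degrees


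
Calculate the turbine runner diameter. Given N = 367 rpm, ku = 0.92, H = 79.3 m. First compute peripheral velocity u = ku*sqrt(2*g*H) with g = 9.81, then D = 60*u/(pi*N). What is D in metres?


u = 0.92 * sqrt(2*9.81*79.3) = 36.2889 m/s
D = 60 * 36.2889 / (pi * 367) = 1.8885 m


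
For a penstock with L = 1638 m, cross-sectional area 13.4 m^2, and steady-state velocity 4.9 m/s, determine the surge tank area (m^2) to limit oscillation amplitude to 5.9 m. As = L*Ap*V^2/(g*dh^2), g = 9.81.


As = 1638 * 13.4 * 4.9^2 / (9.81 * 5.9^2) = 1543.2555 m^2


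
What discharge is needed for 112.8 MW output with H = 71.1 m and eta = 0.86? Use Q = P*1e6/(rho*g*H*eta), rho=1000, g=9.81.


Q = 112.8 * 1e6 / (1000 * 9.81 * 71.1 * 0.86) = 188.0494 m^3/s


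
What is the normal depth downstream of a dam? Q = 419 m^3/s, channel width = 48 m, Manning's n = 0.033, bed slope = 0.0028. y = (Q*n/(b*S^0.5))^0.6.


y = (419 * 0.033 / (48 * 0.0028^0.5))^0.6 = 2.7640 m


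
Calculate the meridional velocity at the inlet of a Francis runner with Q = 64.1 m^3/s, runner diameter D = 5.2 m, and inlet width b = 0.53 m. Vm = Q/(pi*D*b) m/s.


Vm = 64.1 / (pi * 5.2 * 0.53) = 7.4034 m/s


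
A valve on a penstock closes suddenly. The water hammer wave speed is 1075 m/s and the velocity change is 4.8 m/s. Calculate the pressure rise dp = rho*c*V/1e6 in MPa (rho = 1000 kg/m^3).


dp = 1000 * 1075 * 4.8 / 1e6 = 5.1600 MPa


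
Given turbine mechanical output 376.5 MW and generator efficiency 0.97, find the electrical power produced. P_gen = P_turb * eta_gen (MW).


P_gen = 376.5 * 0.97 = 365.2050 MW


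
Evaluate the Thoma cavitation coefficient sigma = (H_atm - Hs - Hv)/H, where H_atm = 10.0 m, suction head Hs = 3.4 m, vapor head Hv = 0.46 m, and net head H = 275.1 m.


sigma = (10.0 - 3.4 - 0.46) / 275.1 = 0.0223


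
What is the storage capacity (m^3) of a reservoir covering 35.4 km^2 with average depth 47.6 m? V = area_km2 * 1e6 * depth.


V = 35.4 * 1e6 * 47.6 = 1.6850e+09 m^3


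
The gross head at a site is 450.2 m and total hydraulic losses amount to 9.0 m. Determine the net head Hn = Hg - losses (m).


Hn = 450.2 - 9.0 = 441.2000 m


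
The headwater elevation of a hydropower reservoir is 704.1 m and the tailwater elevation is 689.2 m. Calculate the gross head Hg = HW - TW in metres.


Hg = 704.1 - 689.2 = 14.9000 m


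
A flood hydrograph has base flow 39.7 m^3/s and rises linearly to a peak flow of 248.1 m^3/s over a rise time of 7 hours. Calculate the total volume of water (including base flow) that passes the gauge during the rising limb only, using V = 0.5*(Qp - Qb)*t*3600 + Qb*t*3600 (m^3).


V = 0.5*(248.1 - 39.7)*7*3600 + 39.7*7*3600 = 3.6263e+06 m^3


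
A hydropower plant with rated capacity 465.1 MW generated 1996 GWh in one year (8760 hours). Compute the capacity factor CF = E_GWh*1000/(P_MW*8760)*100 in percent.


CF = 1996 * 1000 / (465.1 * 8760) * 100 = 48.9903 %


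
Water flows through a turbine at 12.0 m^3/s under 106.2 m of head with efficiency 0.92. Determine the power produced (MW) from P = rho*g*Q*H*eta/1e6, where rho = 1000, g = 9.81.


P = 1000 * 9.81 * 12.0 * 106.2 * 0.92 / 1e6 = 11.5017 MW


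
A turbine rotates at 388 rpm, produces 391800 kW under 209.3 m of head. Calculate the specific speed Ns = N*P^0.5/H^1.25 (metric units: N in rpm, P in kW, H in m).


Ns = 388 * 391800^0.5 / 209.3^1.25 = 305.0720


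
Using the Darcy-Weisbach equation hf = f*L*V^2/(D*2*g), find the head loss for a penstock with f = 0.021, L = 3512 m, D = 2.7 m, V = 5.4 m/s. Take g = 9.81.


hf = 0.021 * 3512 * 5.4^2 / (2.7 * 2 * 9.81) = 40.5974 m


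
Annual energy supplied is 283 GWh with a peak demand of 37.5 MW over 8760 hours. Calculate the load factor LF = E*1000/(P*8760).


LF = 283 * 1000 / (37.5 * 8760) = 0.8615


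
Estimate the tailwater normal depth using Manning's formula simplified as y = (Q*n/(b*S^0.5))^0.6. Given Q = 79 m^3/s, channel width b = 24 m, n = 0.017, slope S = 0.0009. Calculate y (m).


y = (79 * 0.017 / (24 * 0.0009^0.5))^0.6 = 1.4536 m


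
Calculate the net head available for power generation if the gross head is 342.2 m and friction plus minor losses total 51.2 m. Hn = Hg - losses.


Hn = 342.2 - 51.2 = 291.0000 m


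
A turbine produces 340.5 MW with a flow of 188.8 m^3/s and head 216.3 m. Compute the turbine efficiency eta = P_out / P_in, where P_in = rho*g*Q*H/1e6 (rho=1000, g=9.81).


P_in = 1000 * 9.81 * 188.8 * 216.3 / 1e6 = 400.6153 MW
eta = 340.5 / 400.6153 = 0.8499


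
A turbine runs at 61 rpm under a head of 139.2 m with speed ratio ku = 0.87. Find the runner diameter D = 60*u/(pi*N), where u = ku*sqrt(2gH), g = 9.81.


u = 0.87 * sqrt(2*9.81*139.2) = 45.4662 m/s
D = 60 * 45.4662 / (pi * 61) = 14.2351 m


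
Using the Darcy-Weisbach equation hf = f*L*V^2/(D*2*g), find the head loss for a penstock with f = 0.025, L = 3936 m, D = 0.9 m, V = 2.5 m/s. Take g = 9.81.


hf = 0.025 * 3936 * 2.5^2 / (0.9 * 2 * 9.81) = 34.8284 m


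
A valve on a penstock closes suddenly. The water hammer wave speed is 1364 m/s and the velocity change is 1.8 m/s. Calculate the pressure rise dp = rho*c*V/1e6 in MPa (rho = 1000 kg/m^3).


dp = 1000 * 1364 * 1.8 / 1e6 = 2.4552 MPa


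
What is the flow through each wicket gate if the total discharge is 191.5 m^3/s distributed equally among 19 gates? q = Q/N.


q = 191.5 / 19 = 10.0789 m^3/s


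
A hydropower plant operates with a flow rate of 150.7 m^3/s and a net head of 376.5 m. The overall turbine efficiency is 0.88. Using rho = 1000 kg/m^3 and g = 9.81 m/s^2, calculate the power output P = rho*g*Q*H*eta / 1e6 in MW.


P = 1000 * 9.81 * 150.7 * 376.5 * 0.88 / 1e6 = 489.8126 MW


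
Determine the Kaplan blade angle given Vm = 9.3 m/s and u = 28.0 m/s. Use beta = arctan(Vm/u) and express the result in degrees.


beta = arctan(9.3 / 28.0) = 18.3735 degrees


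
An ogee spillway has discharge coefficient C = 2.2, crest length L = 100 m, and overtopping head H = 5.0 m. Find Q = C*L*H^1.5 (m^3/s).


Q = 2.2 * 100 * 5.0^1.5 = 2459.6748 m^3/s


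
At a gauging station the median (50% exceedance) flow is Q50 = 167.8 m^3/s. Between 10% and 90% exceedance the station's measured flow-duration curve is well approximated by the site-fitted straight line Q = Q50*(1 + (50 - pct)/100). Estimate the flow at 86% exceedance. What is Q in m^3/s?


Q = 167.8 * (1 + (50 - 86)/100) = 107.3920 m^3/s


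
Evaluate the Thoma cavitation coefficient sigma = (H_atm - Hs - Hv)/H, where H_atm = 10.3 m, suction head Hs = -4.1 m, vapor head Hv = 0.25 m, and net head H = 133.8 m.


sigma = (10.3 - (-4.1) - 0.25) / 133.8 = 0.1058


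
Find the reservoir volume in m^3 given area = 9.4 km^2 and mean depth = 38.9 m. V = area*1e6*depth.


V = 9.4 * 1e6 * 38.9 = 3.6566e+08 m^3


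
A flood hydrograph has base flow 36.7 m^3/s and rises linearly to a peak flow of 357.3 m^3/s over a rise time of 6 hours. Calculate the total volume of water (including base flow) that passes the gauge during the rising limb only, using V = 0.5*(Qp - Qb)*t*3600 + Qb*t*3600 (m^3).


V = 0.5*(357.3 - 36.7)*6*3600 + 36.7*6*3600 = 4.2552e+06 m^3


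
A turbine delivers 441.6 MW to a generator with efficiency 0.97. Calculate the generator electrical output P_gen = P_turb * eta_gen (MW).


P_gen = 441.6 * 0.97 = 428.3520 MW


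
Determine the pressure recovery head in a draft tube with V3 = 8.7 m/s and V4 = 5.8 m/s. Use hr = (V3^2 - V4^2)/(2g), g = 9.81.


hr = (8.7^2 - 5.8^2) / (2*9.81) = 2.1432 m


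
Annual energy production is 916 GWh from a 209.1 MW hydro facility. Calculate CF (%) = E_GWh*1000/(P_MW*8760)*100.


CF = 916 * 1000 / (209.1 * 8760) * 100 = 50.0078 %


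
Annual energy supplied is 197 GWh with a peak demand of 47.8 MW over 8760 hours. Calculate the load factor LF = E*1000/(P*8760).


LF = 197 * 1000 / (47.8 * 8760) = 0.4705


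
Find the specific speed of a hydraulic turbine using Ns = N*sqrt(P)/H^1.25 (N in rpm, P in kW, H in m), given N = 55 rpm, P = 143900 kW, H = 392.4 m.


Ns = 55 * 143900^0.5 / 392.4^1.25 = 11.9463


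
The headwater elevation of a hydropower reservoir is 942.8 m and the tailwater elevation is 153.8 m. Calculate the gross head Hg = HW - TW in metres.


Hg = 942.8 - 153.8 = 789.0000 m


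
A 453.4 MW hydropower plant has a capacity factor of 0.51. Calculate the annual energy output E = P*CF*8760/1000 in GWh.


E = 453.4 * 0.51 * 8760 / 1000 = 2025.6098 GWh


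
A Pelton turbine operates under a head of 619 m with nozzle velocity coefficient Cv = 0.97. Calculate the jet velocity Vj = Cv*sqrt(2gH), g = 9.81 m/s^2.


Vj = 0.97 * sqrt(2*9.81*619) = 106.8973 m/s


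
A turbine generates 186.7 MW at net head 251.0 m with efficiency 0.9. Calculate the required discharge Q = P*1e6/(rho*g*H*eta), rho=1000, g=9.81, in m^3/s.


Q = 186.7 * 1e6 / (1000 * 9.81 * 251.0 * 0.9) = 84.2479 m^3/s


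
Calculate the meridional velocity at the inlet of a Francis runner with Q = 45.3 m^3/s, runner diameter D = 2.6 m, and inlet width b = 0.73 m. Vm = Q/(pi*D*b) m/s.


Vm = 45.3 / (pi * 2.6 * 0.73) = 7.5972 m/s


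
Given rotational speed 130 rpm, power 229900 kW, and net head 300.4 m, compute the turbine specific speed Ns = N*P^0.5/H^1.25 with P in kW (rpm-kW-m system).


Ns = 130 * 229900^0.5 / 300.4^1.25 = 49.8411


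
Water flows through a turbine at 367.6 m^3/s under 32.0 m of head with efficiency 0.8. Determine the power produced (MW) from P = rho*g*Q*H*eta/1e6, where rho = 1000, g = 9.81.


P = 1000 * 9.81 * 367.6 * 32.0 * 0.8 / 1e6 = 92.3176 MW


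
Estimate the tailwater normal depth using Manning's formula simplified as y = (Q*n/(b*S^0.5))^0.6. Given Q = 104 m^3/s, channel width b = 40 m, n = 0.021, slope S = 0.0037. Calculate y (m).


y = (104 * 0.021 / (40 * 0.0037^0.5))^0.6 = 0.9372 m


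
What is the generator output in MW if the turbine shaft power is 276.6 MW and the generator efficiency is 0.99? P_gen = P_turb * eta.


P_gen = 276.6 * 0.99 = 273.8340 MW


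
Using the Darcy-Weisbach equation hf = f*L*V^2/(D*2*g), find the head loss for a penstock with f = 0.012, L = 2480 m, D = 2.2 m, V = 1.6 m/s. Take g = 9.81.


hf = 0.012 * 2480 * 1.6^2 / (2.2 * 2 * 9.81) = 1.7650 m


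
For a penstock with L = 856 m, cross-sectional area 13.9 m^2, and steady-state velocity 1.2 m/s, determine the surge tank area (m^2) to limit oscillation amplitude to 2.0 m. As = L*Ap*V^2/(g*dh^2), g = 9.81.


As = 856 * 13.9 * 1.2^2 / (9.81 * 2.0^2) = 436.6385 m^2


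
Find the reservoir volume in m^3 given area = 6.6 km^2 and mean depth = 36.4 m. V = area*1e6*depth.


V = 6.6 * 1e6 * 36.4 = 2.4024e+08 m^3


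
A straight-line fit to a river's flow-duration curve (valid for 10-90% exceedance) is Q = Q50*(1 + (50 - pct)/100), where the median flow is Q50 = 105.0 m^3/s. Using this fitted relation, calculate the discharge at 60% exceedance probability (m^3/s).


Q = 105.0 * (1 + (50 - 60)/100) = 94.5000 m^3/s


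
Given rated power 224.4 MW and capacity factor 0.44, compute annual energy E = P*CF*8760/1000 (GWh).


E = 224.4 * 0.44 * 8760 / 1000 = 864.9274 GWh


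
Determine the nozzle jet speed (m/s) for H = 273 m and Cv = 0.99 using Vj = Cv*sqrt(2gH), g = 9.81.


Vj = 0.99 * sqrt(2*9.81*273) = 72.4546 m/s


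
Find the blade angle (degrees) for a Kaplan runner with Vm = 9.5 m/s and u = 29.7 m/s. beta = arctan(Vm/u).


beta = arctan(9.5 / 29.7) = 17.7377 degrees


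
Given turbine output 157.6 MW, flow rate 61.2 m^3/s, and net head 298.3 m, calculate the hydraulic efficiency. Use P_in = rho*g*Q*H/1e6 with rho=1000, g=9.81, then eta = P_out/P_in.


P_in = 1000 * 9.81 * 61.2 * 298.3 / 1e6 = 179.0910 MW
eta = 157.6 / 179.0910 = 0.8800


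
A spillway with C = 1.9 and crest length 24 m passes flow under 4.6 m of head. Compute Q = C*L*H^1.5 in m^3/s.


Q = 1.9 * 24 * 4.6^1.5 = 449.8851 m^3/s


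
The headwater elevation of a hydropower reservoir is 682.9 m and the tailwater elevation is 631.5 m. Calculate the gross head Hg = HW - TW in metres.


Hg = 682.9 - 631.5 = 51.4000 m


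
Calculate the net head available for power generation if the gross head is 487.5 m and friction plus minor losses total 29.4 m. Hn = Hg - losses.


Hn = 487.5 - 29.4 = 458.1000 m


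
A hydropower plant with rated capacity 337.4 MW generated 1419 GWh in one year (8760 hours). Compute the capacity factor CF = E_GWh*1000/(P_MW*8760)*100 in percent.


CF = 1419 * 1000 / (337.4 * 8760) * 100 = 48.0102 %


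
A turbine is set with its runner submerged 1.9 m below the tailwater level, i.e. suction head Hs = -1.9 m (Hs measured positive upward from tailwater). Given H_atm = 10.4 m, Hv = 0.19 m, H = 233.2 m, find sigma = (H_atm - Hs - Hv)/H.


sigma = (10.4 - (-1.9) - 0.19) / 233.2 = 0.0519


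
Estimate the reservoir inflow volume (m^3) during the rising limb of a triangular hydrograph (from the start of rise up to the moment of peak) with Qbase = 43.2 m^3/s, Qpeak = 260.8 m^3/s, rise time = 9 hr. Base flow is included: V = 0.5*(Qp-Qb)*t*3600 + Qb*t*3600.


V = 0.5*(260.8 - 43.2)*9*3600 + 43.2*9*3600 = 4.9248e+06 m^3


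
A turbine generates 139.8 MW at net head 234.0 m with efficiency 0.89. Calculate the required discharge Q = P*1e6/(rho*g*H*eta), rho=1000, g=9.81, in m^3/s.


Q = 139.8 * 1e6 / (1000 * 9.81 * 234.0 * 0.89) = 68.4278 m^3/s


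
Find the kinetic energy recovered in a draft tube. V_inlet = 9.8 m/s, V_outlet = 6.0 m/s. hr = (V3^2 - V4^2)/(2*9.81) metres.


hr = (9.8^2 - 6.0^2) / (2*9.81) = 3.0601 m


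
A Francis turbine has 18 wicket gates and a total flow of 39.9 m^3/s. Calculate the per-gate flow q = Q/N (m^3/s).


q = 39.9 / 18 = 2.2167 m^3/s


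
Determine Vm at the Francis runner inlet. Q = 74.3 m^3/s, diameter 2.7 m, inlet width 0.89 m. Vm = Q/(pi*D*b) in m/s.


Vm = 74.3 / (pi * 2.7 * 0.89) = 9.8420 m/s


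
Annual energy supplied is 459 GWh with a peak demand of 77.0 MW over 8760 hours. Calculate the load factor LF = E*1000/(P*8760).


LF = 459 * 1000 / (77.0 * 8760) = 0.6805


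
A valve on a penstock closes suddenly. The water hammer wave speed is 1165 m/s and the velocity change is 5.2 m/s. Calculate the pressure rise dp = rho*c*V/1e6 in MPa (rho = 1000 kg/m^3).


dp = 1000 * 1165 * 5.2 / 1e6 = 6.0580 MPa


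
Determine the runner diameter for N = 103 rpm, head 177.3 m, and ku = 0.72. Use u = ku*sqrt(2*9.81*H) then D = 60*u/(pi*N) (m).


u = 0.72 * sqrt(2*9.81*177.3) = 42.4655 m/s
D = 60 * 42.4655 / (pi * 103) = 7.8741 m


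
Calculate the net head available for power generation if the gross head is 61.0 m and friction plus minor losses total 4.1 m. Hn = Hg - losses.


Hn = 61.0 - 4.1 = 56.9000 m


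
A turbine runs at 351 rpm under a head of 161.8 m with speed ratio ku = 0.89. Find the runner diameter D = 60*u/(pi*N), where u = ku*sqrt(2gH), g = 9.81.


u = 0.89 * sqrt(2*9.81*161.8) = 50.1451 m/s
D = 60 * 50.1451 / (pi * 351) = 2.7285 m


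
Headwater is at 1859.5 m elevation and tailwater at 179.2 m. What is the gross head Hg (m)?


Hg = 1859.5 - 179.2 = 1680.3000 m


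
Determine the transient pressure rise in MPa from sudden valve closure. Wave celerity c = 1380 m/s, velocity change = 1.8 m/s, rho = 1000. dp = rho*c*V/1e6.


dp = 1000 * 1380 * 1.8 / 1e6 = 2.4840 MPa


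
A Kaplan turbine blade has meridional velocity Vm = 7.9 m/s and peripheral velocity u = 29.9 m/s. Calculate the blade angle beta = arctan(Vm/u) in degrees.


beta = arctan(7.9 / 29.9) = 14.8001 degrees


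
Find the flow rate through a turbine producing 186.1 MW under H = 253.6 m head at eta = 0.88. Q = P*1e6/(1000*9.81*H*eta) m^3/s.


Q = 186.1 * 1e6 / (1000 * 9.81 * 253.6 * 0.88) = 85.0052 m^3/s


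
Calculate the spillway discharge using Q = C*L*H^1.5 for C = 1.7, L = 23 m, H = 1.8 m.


Q = 1.7 * 23 * 1.8^1.5 = 94.4247 m^3/s


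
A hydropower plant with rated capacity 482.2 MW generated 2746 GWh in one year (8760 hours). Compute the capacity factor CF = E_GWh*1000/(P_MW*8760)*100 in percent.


CF = 2746 * 1000 / (482.2 * 8760) * 100 = 65.0084 %


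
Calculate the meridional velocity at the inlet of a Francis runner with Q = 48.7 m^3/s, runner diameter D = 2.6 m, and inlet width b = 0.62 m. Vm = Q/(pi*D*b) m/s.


Vm = 48.7 / (pi * 2.6 * 0.62) = 9.6164 m/s


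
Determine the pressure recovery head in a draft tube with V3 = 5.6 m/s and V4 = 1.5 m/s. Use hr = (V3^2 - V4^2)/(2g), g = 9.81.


hr = (5.6^2 - 1.5^2) / (2*9.81) = 1.4837 m


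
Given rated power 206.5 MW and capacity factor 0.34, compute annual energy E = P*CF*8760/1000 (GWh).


E = 206.5 * 0.34 * 8760 / 1000 = 615.0396 GWh


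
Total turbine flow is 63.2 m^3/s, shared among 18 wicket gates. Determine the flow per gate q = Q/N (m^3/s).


q = 63.2 / 18 = 3.5111 m^3/s


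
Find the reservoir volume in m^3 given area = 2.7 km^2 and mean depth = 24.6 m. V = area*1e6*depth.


V = 2.7 * 1e6 * 24.6 = 6.6420e+07 m^3


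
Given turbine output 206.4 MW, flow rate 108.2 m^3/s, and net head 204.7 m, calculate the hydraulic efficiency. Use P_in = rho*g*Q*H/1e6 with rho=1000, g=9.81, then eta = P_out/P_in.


P_in = 1000 * 9.81 * 108.2 * 204.7 / 1e6 = 217.2772 MW
eta = 206.4 / 217.2772 = 0.9499


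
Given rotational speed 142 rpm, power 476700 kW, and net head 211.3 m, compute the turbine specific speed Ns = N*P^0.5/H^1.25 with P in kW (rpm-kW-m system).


Ns = 142 * 476700^0.5 / 211.3^1.25 = 121.6989


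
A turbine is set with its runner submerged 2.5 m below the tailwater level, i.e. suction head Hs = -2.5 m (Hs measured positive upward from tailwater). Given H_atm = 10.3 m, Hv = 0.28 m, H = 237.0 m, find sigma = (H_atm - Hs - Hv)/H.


sigma = (10.3 - (-2.5) - 0.28) / 237.0 = 0.0528


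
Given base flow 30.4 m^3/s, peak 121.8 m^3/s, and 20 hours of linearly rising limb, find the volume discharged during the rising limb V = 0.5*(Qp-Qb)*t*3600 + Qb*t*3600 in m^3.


V = 0.5*(121.8 - 30.4)*20*3600 + 30.4*20*3600 = 5.4792e+06 m^3


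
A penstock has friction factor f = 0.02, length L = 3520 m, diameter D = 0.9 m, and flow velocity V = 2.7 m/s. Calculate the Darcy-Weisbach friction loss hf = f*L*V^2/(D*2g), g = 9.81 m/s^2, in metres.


hf = 0.02 * 3520 * 2.7^2 / (0.9 * 2 * 9.81) = 29.0642 m


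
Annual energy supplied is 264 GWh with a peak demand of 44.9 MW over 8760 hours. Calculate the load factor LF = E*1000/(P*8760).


LF = 264 * 1000 / (44.9 * 8760) = 0.6712


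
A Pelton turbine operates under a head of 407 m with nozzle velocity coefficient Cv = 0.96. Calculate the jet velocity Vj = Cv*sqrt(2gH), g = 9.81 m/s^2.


Vj = 0.96 * sqrt(2*9.81*407) = 85.7863 m/s


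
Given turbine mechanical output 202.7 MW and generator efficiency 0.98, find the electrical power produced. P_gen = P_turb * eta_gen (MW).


P_gen = 202.7 * 0.98 = 198.6460 MW


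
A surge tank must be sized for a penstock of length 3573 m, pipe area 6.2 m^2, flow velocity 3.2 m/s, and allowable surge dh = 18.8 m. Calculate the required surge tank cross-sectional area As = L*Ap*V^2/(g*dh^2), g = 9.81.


As = 3573 * 6.2 * 3.2^2 / (9.81 * 18.8^2) = 65.4244 m^2


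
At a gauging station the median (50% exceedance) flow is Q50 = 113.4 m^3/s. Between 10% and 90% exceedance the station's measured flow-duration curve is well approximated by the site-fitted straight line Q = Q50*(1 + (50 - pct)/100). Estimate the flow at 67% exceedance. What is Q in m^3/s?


Q = 113.4 * (1 + (50 - 67)/100) = 94.1220 m^3/s


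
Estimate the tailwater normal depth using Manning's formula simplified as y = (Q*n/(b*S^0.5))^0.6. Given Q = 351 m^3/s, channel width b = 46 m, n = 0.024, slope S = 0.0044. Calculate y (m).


y = (351 * 0.024 / (46 * 0.0044^0.5))^0.6 = 1.8392 m


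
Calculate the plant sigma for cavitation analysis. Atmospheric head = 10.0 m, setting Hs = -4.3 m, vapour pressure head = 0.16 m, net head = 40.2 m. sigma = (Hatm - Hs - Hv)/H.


sigma = (10.0 - (-4.3) - 0.16) / 40.2 = 0.3517


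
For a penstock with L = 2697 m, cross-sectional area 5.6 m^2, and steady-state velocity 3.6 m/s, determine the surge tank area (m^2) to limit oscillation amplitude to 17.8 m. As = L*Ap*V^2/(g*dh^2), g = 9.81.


As = 2697 * 5.6 * 3.6^2 / (9.81 * 17.8^2) = 62.9745 m^2


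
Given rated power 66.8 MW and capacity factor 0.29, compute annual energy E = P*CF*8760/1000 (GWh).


E = 66.8 * 0.29 * 8760 / 1000 = 169.6987 GWh


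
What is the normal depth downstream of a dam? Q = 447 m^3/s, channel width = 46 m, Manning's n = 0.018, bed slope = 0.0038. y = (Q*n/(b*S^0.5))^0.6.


y = (447 * 0.018 / (46 * 0.0038^0.5))^0.6 = 1.8696 m


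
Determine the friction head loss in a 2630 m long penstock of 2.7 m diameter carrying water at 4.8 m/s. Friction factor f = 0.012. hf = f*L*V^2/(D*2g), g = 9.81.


hf = 0.012 * 2630 * 4.8^2 / (2.7 * 2 * 9.81) = 13.7264 m


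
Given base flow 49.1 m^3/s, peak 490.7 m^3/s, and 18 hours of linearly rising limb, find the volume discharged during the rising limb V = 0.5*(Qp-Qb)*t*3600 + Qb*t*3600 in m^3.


V = 0.5*(490.7 - 49.1)*18*3600 + 49.1*18*3600 = 1.7490e+07 m^3


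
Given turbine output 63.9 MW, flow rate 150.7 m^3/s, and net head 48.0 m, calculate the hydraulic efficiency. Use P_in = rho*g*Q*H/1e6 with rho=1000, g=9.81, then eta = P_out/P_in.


P_in = 1000 * 9.81 * 150.7 * 48.0 / 1e6 = 70.9616 MW
eta = 63.9 / 70.9616 = 0.9005


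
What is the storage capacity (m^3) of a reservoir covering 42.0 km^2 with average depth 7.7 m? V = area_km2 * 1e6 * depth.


V = 42.0 * 1e6 * 7.7 = 3.2340e+08 m^3


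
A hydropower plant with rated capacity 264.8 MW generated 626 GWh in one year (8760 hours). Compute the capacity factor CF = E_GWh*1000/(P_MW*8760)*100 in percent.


CF = 626 * 1000 / (264.8 * 8760) * 100 = 26.9869 %


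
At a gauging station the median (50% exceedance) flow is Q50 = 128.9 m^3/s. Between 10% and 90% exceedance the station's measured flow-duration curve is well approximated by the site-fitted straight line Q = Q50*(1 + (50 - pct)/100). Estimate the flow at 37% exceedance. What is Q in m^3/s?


Q = 128.9 * (1 + (50 - 37)/100) = 145.6570 m^3/s


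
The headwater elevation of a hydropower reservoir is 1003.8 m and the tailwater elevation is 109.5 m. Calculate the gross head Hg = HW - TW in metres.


Hg = 1003.8 - 109.5 = 894.3000 m


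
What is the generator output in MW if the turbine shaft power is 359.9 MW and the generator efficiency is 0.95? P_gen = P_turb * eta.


P_gen = 359.9 * 0.95 = 341.9050 MW


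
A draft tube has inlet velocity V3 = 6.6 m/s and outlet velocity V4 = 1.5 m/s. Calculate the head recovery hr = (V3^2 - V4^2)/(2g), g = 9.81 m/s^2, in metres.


hr = (6.6^2 - 1.5^2) / (2*9.81) = 2.1055 m


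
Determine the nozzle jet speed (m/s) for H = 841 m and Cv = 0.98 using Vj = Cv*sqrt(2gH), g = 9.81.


Vj = 0.98 * sqrt(2*9.81*841) = 125.8849 m/s


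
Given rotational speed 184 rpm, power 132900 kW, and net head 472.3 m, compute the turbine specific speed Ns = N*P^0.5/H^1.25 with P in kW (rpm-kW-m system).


Ns = 184 * 132900^0.5 / 472.3^1.25 = 30.4655


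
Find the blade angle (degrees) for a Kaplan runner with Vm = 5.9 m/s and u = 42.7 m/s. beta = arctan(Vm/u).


beta = arctan(5.9 / 42.7) = 7.8669 degrees


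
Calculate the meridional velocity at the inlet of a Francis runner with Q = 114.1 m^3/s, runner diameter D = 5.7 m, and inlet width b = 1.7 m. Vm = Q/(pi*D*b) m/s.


Vm = 114.1 / (pi * 5.7 * 1.7) = 3.7481 m/s


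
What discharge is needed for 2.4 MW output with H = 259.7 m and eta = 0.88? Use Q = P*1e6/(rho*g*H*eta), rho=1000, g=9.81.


Q = 2.4 * 1e6 / (1000 * 9.81 * 259.7 * 0.88) = 1.0705 m^3/s


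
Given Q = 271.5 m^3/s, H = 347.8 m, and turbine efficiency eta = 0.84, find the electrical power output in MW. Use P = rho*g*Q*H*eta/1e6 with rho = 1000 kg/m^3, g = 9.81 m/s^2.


P = 1000 * 9.81 * 271.5 * 347.8 * 0.84 / 1e6 = 778.1220 MW


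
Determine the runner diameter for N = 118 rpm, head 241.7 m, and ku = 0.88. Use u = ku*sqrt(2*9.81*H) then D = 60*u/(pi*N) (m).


u = 0.88 * sqrt(2*9.81*241.7) = 60.5997 m/s
D = 60 * 60.5997 / (pi * 118) = 9.8082 m


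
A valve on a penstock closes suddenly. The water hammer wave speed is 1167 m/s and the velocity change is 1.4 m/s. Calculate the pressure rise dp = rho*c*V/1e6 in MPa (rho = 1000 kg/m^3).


dp = 1000 * 1167 * 1.4 / 1e6 = 1.6338 MPa


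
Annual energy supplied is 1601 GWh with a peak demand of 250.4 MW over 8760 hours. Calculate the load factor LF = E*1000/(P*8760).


LF = 1601 * 1000 / (250.4 * 8760) = 0.7299


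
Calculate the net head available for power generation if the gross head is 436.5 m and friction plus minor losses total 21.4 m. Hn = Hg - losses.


Hn = 436.5 - 21.4 = 415.1000 m


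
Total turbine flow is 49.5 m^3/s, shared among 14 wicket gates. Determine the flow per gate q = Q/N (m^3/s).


q = 49.5 / 14 = 3.5357 m^3/s


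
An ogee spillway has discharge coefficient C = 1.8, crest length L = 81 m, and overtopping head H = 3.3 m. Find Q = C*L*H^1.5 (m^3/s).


Q = 1.8 * 81 * 3.3^1.5 = 874.0342 m^3/s


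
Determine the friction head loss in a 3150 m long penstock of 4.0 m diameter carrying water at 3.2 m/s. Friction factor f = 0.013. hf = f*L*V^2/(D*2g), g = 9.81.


hf = 0.013 * 3150 * 3.2^2 / (4.0 * 2 * 9.81) = 5.3431 m


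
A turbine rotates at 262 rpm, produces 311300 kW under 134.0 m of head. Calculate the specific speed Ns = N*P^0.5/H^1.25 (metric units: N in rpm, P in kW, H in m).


Ns = 262 * 311300^0.5 / 134.0^1.25 = 320.6342


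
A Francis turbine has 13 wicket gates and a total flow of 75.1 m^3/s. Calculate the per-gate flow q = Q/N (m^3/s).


q = 75.1 / 13 = 5.7769 m^3/s


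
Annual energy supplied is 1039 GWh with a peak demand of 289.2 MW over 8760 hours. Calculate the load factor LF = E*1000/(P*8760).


LF = 1039 * 1000 / (289.2 * 8760) = 0.4101


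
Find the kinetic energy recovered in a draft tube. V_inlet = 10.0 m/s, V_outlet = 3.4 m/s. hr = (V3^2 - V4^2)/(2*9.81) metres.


hr = (10.0^2 - 3.4^2) / (2*9.81) = 4.5076 m


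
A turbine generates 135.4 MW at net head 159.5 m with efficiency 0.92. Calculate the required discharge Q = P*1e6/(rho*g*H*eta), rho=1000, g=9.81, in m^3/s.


Q = 135.4 * 1e6 / (1000 * 9.81 * 159.5 * 0.92) = 94.0592 m^3/s


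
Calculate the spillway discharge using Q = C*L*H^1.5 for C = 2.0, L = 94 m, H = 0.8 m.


Q = 2.0 * 94 * 0.8^1.5 = 134.5218 m^3/s


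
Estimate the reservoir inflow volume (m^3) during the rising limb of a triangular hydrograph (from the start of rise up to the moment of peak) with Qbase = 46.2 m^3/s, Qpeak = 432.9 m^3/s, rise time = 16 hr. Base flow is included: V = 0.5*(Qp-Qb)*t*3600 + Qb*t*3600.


V = 0.5*(432.9 - 46.2)*16*3600 + 46.2*16*3600 = 1.3798e+07 m^3


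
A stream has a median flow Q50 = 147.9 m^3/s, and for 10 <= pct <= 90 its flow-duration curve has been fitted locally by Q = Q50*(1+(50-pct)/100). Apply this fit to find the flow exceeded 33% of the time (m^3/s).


Q = 147.9 * (1 + (50 - 33)/100) = 173.0430 m^3/s


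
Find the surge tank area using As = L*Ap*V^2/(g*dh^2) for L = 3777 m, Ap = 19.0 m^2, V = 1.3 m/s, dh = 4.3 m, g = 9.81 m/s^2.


As = 3777 * 19.0 * 1.3^2 / (9.81 * 4.3^2) = 668.6231 m^2


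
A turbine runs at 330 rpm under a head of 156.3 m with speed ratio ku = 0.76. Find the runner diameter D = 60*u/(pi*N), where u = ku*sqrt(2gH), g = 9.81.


u = 0.76 * sqrt(2*9.81*156.3) = 42.0865 m/s
D = 60 * 42.0865 / (pi * 330) = 2.4357 m


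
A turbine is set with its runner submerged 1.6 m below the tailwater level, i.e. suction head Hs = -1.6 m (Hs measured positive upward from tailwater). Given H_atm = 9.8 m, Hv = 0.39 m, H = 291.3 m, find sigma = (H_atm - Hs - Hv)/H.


sigma = (9.8 - (-1.6) - 0.39) / 291.3 = 0.0378


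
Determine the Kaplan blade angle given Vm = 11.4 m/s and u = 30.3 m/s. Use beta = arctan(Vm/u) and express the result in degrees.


beta = arctan(11.4 / 30.3) = 20.6182 degrees


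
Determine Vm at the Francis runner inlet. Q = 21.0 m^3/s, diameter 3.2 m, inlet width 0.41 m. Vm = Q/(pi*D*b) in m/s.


Vm = 21.0 / (pi * 3.2 * 0.41) = 5.0949 m/s


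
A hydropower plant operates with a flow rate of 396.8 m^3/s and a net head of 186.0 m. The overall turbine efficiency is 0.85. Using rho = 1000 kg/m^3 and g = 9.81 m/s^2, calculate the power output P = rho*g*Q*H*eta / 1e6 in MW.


P = 1000 * 9.81 * 396.8 * 186.0 * 0.85 / 1e6 = 615.4213 MW


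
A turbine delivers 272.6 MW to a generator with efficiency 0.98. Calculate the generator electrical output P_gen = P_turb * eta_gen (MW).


P_gen = 272.6 * 0.98 = 267.1480 MW


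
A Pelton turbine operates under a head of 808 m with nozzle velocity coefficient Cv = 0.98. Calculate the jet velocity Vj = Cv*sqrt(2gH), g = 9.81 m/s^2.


Vj = 0.98 * sqrt(2*9.81*808) = 123.3904 m/s


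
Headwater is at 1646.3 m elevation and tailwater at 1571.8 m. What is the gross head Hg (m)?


Hg = 1646.3 - 1571.8 = 74.5000 m


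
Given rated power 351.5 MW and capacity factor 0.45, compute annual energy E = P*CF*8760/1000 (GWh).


E = 351.5 * 0.45 * 8760 / 1000 = 1385.6130 GWh


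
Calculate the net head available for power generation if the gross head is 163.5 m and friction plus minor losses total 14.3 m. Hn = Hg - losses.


Hn = 163.5 - 14.3 = 149.2000 m


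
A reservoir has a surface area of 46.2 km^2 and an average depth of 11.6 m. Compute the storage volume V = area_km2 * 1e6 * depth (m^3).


V = 46.2 * 1e6 * 11.6 = 5.3592e+08 m^3


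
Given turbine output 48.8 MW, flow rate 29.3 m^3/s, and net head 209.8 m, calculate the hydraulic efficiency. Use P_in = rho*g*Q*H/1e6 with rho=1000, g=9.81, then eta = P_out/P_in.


P_in = 1000 * 9.81 * 29.3 * 209.8 / 1e6 = 60.3034 MW
eta = 48.8 / 60.3034 = 0.8092


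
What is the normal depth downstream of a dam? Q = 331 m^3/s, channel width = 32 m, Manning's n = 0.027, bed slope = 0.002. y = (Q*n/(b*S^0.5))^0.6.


y = (331 * 0.027 / (32 * 0.002^0.5))^0.6 = 3.0013 m


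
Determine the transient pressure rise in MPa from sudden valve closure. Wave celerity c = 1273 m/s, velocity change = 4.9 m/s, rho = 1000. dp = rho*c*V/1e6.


dp = 1000 * 1273 * 4.9 / 1e6 = 6.2377 MPa


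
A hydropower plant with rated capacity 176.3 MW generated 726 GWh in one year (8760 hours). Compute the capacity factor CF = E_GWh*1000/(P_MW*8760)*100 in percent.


CF = 726 * 1000 / (176.3 * 8760) * 100 = 47.0089 %


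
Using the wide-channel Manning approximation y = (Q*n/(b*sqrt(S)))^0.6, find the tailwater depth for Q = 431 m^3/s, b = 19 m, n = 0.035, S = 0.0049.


y = (431 * 0.035 / (19 * 0.0049^0.5))^0.6 = 4.2935 m


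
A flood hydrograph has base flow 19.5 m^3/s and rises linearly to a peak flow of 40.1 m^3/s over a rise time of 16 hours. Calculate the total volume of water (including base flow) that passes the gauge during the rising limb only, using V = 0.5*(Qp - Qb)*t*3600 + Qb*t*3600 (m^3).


V = 0.5*(40.1 - 19.5)*16*3600 + 19.5*16*3600 = 1.7165e+06 m^3


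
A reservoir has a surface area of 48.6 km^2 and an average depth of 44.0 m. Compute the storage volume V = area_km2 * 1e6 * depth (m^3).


V = 48.6 * 1e6 * 44.0 = 2.1384e+09 m^3


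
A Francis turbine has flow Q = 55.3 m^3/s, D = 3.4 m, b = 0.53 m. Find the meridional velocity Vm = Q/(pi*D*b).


Vm = 55.3 / (pi * 3.4 * 0.53) = 9.7683 m/s


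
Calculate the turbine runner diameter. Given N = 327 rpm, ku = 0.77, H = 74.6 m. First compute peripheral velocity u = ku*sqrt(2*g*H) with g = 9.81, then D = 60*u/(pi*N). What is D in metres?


u = 0.77 * sqrt(2*9.81*74.6) = 29.4584 m/s
D = 60 * 29.4584 / (pi * 327) = 1.7205 m


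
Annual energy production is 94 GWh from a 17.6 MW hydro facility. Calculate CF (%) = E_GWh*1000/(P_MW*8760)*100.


CF = 94 * 1000 / (17.6 * 8760) * 100 = 60.9693 %


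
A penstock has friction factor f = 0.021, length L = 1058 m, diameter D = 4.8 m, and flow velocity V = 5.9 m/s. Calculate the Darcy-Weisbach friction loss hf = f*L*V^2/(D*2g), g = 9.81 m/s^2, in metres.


hf = 0.021 * 1058 * 5.9^2 / (4.8 * 2 * 9.81) = 8.2124 m


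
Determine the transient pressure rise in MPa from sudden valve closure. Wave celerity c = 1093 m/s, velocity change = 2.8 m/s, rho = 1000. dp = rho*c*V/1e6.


dp = 1000 * 1093 * 2.8 / 1e6 = 3.0604 MPa


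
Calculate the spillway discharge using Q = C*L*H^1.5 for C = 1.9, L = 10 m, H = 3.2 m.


Q = 1.9 * 10 * 3.2^1.5 = 108.7623 m^3/s


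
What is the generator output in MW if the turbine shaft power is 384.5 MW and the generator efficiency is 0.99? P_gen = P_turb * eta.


P_gen = 384.5 * 0.99 = 380.6550 MW


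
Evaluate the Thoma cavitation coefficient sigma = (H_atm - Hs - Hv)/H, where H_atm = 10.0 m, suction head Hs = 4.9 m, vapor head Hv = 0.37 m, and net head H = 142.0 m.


sigma = (10.0 - 4.9 - 0.37) / 142.0 = 0.0333


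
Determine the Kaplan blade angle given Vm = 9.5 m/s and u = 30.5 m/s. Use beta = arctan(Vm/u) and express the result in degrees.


beta = arctan(9.5 / 30.5) = 17.3005 degrees


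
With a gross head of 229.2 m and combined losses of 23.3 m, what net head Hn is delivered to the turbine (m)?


Hn = 229.2 - 23.3 = 205.9000 m


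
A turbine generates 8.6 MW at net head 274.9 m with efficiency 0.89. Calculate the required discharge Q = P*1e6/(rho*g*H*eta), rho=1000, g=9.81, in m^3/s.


Q = 8.6 * 1e6 / (1000 * 9.81 * 274.9 * 0.89) = 3.5831 m^3/s


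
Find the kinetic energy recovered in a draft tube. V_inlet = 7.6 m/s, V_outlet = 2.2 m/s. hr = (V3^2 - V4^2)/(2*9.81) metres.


hr = (7.6^2 - 2.2^2) / (2*9.81) = 2.6972 m


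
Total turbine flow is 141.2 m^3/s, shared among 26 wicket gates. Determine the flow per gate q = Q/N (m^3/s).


q = 141.2 / 26 = 5.4308 m^3/s


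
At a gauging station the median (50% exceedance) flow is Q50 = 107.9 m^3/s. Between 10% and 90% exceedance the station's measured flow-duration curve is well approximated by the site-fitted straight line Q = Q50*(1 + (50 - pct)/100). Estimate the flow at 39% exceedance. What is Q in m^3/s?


Q = 107.9 * (1 + (50 - 39)/100) = 119.7690 m^3/s


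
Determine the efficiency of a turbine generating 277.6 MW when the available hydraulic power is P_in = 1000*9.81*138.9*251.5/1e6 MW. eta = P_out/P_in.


P_in = 1000 * 9.81 * 138.9 * 251.5 / 1e6 = 342.6962 MW
eta = 277.6 / 342.6962 = 0.8100


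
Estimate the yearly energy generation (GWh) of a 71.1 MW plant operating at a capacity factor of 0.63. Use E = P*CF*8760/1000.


E = 71.1 * 0.63 * 8760 / 1000 = 392.3867 GWh


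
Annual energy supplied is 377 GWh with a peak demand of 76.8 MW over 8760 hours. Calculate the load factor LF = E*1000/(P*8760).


LF = 377 * 1000 / (76.8 * 8760) = 0.5604


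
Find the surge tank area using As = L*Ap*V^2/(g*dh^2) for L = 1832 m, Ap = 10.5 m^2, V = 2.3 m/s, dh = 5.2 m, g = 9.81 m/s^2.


As = 1832 * 10.5 * 2.3^2 / (9.81 * 5.2^2) = 383.6143 m^2


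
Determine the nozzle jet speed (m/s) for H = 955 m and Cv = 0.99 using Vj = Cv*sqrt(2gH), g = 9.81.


Vj = 0.99 * sqrt(2*9.81*955) = 135.5147 m/s


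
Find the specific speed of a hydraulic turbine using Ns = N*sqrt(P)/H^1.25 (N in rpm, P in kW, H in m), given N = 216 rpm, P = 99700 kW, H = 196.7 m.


Ns = 216 * 99700^0.5 / 196.7^1.25 = 92.5861


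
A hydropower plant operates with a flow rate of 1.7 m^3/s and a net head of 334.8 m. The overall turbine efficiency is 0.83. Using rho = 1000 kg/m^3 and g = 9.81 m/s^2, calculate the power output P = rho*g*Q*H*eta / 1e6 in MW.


P = 1000 * 9.81 * 1.7 * 334.8 * 0.83 / 1e6 = 4.6343 MW


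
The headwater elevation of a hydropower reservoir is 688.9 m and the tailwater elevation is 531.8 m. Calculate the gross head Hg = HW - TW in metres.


Hg = 688.9 - 531.8 = 157.1000 m


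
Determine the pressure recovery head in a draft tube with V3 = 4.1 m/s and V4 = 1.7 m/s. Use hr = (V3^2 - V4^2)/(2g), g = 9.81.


hr = (4.1^2 - 1.7^2) / (2*9.81) = 0.7095 m


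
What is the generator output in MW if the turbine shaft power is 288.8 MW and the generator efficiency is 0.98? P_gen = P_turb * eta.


P_gen = 288.8 * 0.98 = 283.0240 MW


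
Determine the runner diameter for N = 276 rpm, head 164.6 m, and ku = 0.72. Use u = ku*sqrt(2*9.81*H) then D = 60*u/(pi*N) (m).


u = 0.72 * sqrt(2*9.81*164.6) = 40.9164 m/s
D = 60 * 40.9164 / (pi * 276) = 2.8313 m


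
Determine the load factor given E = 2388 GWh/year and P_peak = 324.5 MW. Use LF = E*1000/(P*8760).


LF = 2388 * 1000 / (324.5 * 8760) = 0.8401


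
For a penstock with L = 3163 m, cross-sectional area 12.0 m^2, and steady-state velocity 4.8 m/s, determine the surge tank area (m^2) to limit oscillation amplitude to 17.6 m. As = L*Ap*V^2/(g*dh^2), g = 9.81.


As = 3163 * 12.0 * 4.8^2 / (9.81 * 17.6^2) = 287.7853 m^2


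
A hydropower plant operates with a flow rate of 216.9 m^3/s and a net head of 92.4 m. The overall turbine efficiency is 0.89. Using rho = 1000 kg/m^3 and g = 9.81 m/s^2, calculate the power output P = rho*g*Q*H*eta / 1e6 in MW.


P = 1000 * 9.81 * 216.9 * 92.4 * 0.89 / 1e6 = 174.9809 MW


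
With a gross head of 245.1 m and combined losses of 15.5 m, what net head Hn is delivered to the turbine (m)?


Hn = 245.1 - 15.5 = 229.6000 m


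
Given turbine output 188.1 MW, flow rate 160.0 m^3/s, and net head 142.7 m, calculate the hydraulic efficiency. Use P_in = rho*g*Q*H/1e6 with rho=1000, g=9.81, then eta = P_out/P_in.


P_in = 1000 * 9.81 * 160.0 * 142.7 / 1e6 = 223.9819 MW
eta = 188.1 / 223.9819 = 0.8398


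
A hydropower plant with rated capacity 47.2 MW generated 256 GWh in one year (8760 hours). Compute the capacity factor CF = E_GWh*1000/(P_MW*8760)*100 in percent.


CF = 256 * 1000 / (47.2 * 8760) * 100 = 61.9147 %


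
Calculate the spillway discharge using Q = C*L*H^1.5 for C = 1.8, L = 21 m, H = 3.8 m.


Q = 1.8 * 21 * 3.8^1.5 = 280.0059 m^3/s
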